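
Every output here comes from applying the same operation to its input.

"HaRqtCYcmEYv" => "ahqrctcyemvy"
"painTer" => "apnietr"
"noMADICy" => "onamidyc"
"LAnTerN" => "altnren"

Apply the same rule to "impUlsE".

What's happening: swap each adjacent pair of characters (1↔2, 3↔4, ...), then convert every letter to lowercase.
On "impUlsE": the first step gives "miUpslE", and the second then gives "miupsle".

miupsle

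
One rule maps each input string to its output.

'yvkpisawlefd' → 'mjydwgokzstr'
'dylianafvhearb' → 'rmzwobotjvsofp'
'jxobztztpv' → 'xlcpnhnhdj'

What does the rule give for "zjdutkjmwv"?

The rule is to shift every letter 12 places backward in the alphabet (wrapping around).
"zjdutkjmwv" → "nxrihyxakj".

nxrihyxakj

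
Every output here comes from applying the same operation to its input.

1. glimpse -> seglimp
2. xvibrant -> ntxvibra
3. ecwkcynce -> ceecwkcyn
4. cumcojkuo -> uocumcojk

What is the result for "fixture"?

Rule — move the last 2 characters to the front (rotate right by 2).
For "fixture" the result is "refixtu".

refixtu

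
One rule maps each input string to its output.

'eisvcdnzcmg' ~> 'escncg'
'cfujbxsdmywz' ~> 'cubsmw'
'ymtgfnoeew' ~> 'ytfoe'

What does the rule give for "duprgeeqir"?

dpgei

What's happening: keep every other character starting from the first (positions 1st, 3rd, 5th, ...).
Applying that to "duprgeeqir" gives "dpgei".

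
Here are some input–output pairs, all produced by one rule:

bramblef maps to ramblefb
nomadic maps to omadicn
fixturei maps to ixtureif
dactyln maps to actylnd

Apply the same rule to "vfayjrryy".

Each output is the input with this applied: move the first character to the end.
For "vfayjrryy" the result is "fayjrryyv".

fayjrryyv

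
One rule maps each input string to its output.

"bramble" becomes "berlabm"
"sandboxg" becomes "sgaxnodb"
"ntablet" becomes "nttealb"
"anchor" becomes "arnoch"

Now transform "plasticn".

pnlcaist

Each output is the input with this applied: take characters alternately from the front and the back (1st, last, 2nd, 2nd-last, ...).
Applying that to "plasticn" gives "pnlcaist".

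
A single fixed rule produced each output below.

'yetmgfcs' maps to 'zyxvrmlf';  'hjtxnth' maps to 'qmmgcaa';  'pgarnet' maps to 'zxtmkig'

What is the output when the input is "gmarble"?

zxutkfe

What's happening: shift every letter 7 places backward in the alphabet (wrapping around), then sort the characters into reverse alphabetical order.
Starting from "gmarble": after the first operation, "zftkuex"; after the second, "zxutkfe".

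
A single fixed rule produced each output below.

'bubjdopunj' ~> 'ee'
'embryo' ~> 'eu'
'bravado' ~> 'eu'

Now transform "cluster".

ou

The transformation: shift every letter 3 places forward in the alphabet (wrapping around), then keep only the vowels.
On "cluster": the first step gives "foxvwhu", and the second then gives "ou".
(Check on "bubjdopunj": → "exemgrsxqm" → "ee" ✓)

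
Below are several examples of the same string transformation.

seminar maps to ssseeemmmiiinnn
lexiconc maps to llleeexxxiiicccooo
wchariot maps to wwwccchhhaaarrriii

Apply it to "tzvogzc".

tttzzzvvvoooggg

The transformation: delete the last 2 characters, then repeat every character 3 times.
Starting from "tzvogzc": after the first operation, "tzvog"; after the second, "tttzzzvvvoooggg".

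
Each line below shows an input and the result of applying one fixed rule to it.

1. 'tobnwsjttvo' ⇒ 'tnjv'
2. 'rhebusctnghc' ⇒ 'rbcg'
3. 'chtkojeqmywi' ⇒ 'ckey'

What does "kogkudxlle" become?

kkxe

Each output is the input with this applied: keep one character in every 3, starting at position 1 (positions 1st, 4th, 7th, ...).
Applying that to "kogkudxlle" gives "kkxe".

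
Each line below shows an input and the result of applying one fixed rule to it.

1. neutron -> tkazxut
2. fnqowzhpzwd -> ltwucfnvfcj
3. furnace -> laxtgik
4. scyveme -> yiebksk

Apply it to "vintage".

botzgmk

The transformation: shift every letter 6 places forward in the alphabet (wrapping around).
"vintage" → "botzgmk".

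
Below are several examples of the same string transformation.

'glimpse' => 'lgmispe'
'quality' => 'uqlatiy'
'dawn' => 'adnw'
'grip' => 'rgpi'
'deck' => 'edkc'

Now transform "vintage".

The transformation: swap each adjacent pair of characters (1↔2, 3↔4, ...).
So "vintage" becomes "ivtngae".

ivtngae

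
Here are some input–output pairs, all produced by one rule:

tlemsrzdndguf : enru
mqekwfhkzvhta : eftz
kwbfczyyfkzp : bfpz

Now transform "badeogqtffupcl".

dfgp

Looking at the pairs, the operation is to keep one character in every 3, starting at position 3 (positions 3rd, 6th, 9th, ...), then sort the characters into alphabetical order.
"badeogqtffupcl" → "dgfp" → "dfgp".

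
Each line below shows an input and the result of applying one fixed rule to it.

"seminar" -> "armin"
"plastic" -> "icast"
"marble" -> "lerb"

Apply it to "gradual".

aladu

The transformation: delete the first 2 characters, then move the last 2 characters to the front (rotate right by 2).
Applying both steps to "gradual": "adual", then "aladu".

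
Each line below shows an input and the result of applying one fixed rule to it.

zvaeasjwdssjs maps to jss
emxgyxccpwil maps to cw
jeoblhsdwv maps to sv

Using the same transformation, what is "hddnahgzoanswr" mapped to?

Rule — keep one character in every 3, starting at position 1 (positions 1st, 4th, 7th, ...), then delete the first 2 characters.
For "hddnahgzoanswr", step one produces "hngaw"; step two turns that into "gaw".

gaw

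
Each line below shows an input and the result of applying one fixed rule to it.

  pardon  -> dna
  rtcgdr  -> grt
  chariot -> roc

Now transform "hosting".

Each output is the input with this applied: move the first 2 characters to the end (rotate left by 2), then keep every other character starting from the second (positions 2nd, 4th, 6th, ...).
On "hosting": the first step gives "stingho", and the second then gives "tnh".
(Check on "chariot": → "ariotch" → "roc" ✓)

tnh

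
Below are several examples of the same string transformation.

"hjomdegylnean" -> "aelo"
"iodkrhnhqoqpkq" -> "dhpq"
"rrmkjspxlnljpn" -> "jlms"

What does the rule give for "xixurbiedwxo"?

bdox

The pattern: keep one character in every 3, starting at position 3 (positions 3rd, 6th, 9th, ...), then sort the characters into alphabetical order.
On "xixurbiedwxo" that produces "bdox".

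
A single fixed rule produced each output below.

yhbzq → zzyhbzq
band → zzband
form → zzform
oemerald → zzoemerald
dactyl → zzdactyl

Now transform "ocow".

In each case the input is transformed by: prepend "zz".
Doing the same to "ocow": "zzocow".

zzocow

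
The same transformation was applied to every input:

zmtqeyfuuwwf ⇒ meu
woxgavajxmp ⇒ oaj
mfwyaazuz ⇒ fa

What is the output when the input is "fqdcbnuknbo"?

qbk

The pattern: delete the last 2 characters, then keep one character in every 3, starting at position 2 (positions 2nd, 5th, 8th, ...).
"fqdcbnuknbo" → "fqdcbnukn" → "qbk".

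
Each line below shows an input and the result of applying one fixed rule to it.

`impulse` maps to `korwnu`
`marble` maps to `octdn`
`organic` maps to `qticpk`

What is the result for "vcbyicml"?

Looking at the pairs, the operation is to delete the last character, then shift every letter 2 places forward in the alphabet (wrapping around).
Working it through for "vcbyicml": intermediate "vcbyicm", final "xedakeo".

xedakeo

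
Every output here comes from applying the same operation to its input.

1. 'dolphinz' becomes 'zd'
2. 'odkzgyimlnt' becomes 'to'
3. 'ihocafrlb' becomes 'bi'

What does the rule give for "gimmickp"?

pg

Looking at the pairs, the operation is to move the first character to the end, then keep only the last 2 characters.
Doing the same to "gimmickp": "pg".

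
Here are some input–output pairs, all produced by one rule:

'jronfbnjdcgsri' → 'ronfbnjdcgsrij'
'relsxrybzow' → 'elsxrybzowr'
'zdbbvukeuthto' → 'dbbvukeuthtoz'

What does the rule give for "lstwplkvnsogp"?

stwplkvnsogpl

Each output is the input with this applied: move the first character to the end.
"lstwplkvnsogp" → "stwplkvnsogpl".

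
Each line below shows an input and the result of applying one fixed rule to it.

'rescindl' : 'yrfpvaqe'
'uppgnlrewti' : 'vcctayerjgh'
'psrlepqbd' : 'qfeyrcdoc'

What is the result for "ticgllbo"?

The pattern: shift every letter 13 places forward in the alphabet (wrapping around) — i.e. ROT13, then swap the first and last characters.
Starting from "ticgllbo": after the first operation, "gvptyyob"; after the second, "bvptyyog".
(Check on "rescindl": → "erfpvaqy" → "yrfpvaqe" ✓)

bvptyyog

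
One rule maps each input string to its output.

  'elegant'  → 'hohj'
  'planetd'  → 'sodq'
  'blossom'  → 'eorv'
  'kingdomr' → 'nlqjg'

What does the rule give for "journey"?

The transformation: delete the last 3 characters, then shift every letter 3 places forward in the alphabet (wrapping around).
Applying both steps to "journey": "jour", then "mrxu".

mrxu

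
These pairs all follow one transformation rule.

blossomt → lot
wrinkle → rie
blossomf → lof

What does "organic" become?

rgc

What's happening: swap each adjacent pair of characters (1↔2, 3↔4, ...), then keep one character in every 3, starting at position 1 (positions 1st, 4th, 7th, ...).
Working it through for "organic": intermediate "roaginc", final "rgc".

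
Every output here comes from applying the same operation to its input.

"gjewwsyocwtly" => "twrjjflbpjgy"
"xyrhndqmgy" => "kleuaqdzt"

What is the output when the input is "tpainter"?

The pattern: delete the last character, then shift every letter 13 places forward in the alphabet (wrapping around) — i.e. ROT13.
For "tpainter", step one produces "tpainte"; step two turns that into "gcnvagr".
(Check on "xyrhndqmgy": → "xyrhndqmg" → "kleuaqdzt" ✓)

gcnvagr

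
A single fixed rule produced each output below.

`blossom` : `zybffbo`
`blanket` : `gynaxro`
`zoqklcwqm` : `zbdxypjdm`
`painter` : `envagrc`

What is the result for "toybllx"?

kbloyyg

Each output is the input with this applied: shift every letter 13 places forward in the alphabet (wrapping around) — i.e. ROT13, then swap the first and last characters.
For "toybllx", step one produces "gbloyyk"; step two turns that into "kbloyyg".
(Check on "blanket": → "oynaxrg" → "gynaxro" ✓)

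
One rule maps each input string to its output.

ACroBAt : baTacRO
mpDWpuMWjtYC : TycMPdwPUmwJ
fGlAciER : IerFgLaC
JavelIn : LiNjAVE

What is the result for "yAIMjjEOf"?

eoFYaimJJ

The rule is to move the last 3 characters to the front (rotate right by 3), then flip the case of every letter.
On "yAIMjjEOf": the first step gives "EOfyAIMjj", and the second then gives "eoFYaimJJ".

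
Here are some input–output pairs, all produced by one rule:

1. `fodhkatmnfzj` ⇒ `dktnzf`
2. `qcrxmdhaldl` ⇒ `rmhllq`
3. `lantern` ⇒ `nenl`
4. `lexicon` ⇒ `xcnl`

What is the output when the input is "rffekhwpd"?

Rule — keep every other character starting from the first (positions 1st, 3rd, 5th, ...), then move the first character to the end.
On "rffekhwpd": the first step gives "rfkwd", and the second then gives "fkwdr".
(Check on "fodhkatmnfzj": → "fdktnz" → "dktnzf" ✓)

fkwdr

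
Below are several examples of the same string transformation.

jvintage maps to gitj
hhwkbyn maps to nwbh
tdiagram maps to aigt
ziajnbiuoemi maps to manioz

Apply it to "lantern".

nnel

Looking at the pairs, the operation is to keep every other character starting from the first (positions 1st, 3rd, 5th, ...), then swap the first and last characters.
Starting from "lantern": after the first operation, "lnen"; after the second, "nnel".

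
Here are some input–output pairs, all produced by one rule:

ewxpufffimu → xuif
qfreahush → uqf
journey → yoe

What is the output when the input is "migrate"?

Rule — sort the characters into reverse alphabetical order, then keep one character in every 3, starting at position 1 (positions 1st, 4th, 7th, ...).
Applying both steps to "migrate": "trmigea", then "tia".

tia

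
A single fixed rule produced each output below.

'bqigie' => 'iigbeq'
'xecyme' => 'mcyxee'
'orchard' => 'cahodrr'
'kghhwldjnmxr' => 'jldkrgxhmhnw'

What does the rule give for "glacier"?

aicgrle

The pattern: take characters alternately from the front and the back (1st, last, 2nd, 2nd-last, ...), then move the last 3 characters to the front (rotate right by 3).
On "glacier" that produces "aicgrle".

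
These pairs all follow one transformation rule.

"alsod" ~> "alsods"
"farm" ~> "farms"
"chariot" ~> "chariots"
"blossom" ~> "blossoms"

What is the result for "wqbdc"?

Each output is the input with this applied: append "s".
So "wqbdc" becomes "wqbdcs".

wqbdcs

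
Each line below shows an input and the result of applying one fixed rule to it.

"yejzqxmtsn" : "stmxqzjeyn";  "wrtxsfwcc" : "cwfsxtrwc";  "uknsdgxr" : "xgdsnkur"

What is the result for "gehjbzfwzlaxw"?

xalzwfzbjhegw

What's happening: reverse the string, then move the first character to the end.
Starting from "gehjbzfwzlaxw": after the first operation, "wxalzwfzbjheg"; after the second, "xalzwfzbjhegw".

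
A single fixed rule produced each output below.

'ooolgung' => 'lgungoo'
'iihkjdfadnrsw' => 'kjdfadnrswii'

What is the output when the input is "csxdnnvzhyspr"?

Each output is the input with this applied: move the first 3 characters to the end (rotate left by 3), then delete the last character.
On "csxdnnvzhyspr": the first step gives "dnnvzhysprcsx", and the second then gives "dnnvzhysprcs".

dnnvzhysprcs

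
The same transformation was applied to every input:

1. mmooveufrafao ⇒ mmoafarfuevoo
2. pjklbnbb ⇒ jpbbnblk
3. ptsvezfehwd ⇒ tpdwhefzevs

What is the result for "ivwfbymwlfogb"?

vibgoflwmybfw

The rule is to reverse the string, then move the last 2 characters to the front (rotate right by 2).
On "ivwfbymwlfogb": the first step gives "bgoflwmybfwvi", and the second then gives "vibgoflwmybfw".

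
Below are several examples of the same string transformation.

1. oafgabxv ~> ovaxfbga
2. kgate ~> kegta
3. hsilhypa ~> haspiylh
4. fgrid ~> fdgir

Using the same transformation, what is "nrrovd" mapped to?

ndrvro

In each case the input is transformed by: take characters alternately from the front and the back (1st, last, 2nd, 2nd-last, ...).
Applying that to "nrrovd" gives "ndrvro".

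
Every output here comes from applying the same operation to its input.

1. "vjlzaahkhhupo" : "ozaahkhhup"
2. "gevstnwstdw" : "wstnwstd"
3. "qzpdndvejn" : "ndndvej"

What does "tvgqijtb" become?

Rule — delete the first 3 characters, then move the last character to the front.
Working it through for "tvgqijtb": intermediate "qijtb", final "bqijt".

bqijt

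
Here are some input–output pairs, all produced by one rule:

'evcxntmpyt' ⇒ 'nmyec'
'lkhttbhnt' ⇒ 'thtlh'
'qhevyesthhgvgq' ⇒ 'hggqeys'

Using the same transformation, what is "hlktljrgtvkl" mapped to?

The pattern: keep every other character starting from the first (positions 1st, 3rd, 5th, ...), then move the last 3 characters to the front (rotate right by 3).
On "hlktljrgtvkl" that produces "rtkhkl".

rtkhkl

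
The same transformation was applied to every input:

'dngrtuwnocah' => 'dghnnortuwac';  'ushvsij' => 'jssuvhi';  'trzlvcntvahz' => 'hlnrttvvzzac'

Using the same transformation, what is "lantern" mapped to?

lnnrtae

Each output is the input with this applied: sort the characters into alphabetical order, then move the first 2 characters to the end (rotate left by 2).
Starting from "lantern": after the first operation, "aelnnrt"; after the second, "lnnrtae".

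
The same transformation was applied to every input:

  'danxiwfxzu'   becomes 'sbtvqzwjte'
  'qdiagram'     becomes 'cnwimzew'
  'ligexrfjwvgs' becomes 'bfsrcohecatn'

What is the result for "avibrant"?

Each output is the input with this applied: swap the front and back halves of the string, then shift every letter 4 places backward in the alphabet (wrapping around).
"avibrant" → "nwjpwrex".

nwjpwrex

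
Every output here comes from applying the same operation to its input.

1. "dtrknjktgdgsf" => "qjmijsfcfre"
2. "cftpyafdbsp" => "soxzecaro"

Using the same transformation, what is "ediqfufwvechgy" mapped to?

In each case the input is transformed by: shift every letter 1 place backward in the alphabet (wrapping around), then delete the first 2 characters.
So "ediqfufwvechgy" becomes "hpetevudbgfx".

hpetevudbgfx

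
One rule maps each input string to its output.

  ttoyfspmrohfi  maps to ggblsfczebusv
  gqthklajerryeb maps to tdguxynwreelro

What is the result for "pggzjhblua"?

In each case the input is transformed by: shift every letter 13 places forward in the alphabet (wrapping around) — i.e. ROT13.
Applying that to "pggzjhblua" gives "cttmwuoyhn".

cttmwuoyhn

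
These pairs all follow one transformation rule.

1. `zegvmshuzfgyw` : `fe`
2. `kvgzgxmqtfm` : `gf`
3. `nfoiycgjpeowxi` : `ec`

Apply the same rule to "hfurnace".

Each output is the input with this applied: sort the characters into reverse alphabetical order, then keep only the last 2 characters.
For "hfurnace", step one produces "urnhfeca"; step two turns that into "ca".

ca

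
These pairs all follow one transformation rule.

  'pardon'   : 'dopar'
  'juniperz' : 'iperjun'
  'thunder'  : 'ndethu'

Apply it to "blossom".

The pattern: delete the last character, then move the first 3 characters to the end (rotate left by 3).
Working it through for "blossom": intermediate "blosso", final "ssoblo".
(Check on "thunder": → "thunde" → "ndethu" ✓)

ssoblo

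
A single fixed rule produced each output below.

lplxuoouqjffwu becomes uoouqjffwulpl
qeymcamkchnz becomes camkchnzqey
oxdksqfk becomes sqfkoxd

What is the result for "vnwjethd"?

The rule is to move the first 3 characters to the end (rotate left by 3), then delete the first character.
"vnwjethd" → "jethdvnw" → "ethdvnw".

ethdvnw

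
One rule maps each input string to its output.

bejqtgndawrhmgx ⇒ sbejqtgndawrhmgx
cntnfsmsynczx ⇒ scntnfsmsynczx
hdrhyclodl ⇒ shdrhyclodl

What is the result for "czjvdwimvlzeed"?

sczjvdwimvlzeed

The rule is to prepend "s".
So "czjvdwimvlzeed" becomes "sczjvdwimvlzeed".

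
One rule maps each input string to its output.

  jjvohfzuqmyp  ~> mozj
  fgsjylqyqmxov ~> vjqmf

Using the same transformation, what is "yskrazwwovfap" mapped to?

The rule is to keep one character in every 3, starting at position 1 (positions 1st, 4th, 7th, ...), then swap the first and last characters.
On "yskrazwwovfap": the first step gives "yrwvp", and the second then gives "prwvy".

prwvy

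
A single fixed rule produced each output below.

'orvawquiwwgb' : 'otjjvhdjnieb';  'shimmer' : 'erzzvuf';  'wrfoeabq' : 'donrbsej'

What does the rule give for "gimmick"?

xpvzzvt

What's happening: reverse the string, then shift every letter 13 places forward in the alphabet (wrapping around) — i.e. ROT13.
"gimmick" → "kcimmig" → "xpvzzvt".
(Check on "shimmer": → "remmihs" → "erzzvuf" ✓)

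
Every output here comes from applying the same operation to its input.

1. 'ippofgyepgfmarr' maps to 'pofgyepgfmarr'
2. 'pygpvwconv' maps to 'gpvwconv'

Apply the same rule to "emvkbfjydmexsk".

In each case the input is transformed by: delete the first 2 characters.
For "emvkbfjydmexsk" the result is "vkbfjydmexsk".

vkbfjydmexsk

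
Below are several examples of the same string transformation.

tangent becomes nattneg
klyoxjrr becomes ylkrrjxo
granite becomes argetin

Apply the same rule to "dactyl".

The pattern: reverse the string, then move the last 3 characters to the front (rotate right by 3).
Applying both steps to "dactyl": "lytcad", then "cadlyt".

cadlyt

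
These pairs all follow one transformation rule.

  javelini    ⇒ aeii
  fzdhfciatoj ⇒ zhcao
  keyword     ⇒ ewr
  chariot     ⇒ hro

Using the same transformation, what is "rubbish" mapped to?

Each output is the input with this applied: keep every other character starting from the second (positions 2nd, 4th, 6th, ...).
Applying that to "rubbish" gives "ubs".

ubs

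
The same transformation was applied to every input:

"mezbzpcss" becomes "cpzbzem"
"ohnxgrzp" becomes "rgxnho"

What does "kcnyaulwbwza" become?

wbwluaynck

What's happening: delete the last 2 characters, then reverse the string.
Starting from "kcnyaulwbwza": after the first operation, "kcnyaulwbw"; after the second, "wbwluaynck".
(Check on "ohnxgrzp": → "ohnxgr" → "rgxnho" ✓)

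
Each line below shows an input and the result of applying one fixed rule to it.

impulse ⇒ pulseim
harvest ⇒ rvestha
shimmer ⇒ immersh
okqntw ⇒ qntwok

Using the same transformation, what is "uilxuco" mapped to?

lxucoui

The rule is to move the first 2 characters to the end (rotate left by 2).
"uilxuco" → "lxucoui".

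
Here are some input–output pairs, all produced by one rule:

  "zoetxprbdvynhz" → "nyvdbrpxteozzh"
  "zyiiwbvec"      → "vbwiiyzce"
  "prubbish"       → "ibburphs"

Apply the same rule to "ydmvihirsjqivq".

iqjsrihivmdyqv

The rule is to move the last 2 characters to the front (rotate right by 2), then reverse the string.
Starting from "ydmvihirsjqivq": after the first operation, "vqydmvihirsjqi"; after the second, "iqjsrihivmdyqv".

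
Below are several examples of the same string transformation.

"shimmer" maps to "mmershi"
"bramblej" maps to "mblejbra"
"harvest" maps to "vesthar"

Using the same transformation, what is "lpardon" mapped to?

Each output is the input with this applied: move the first 3 characters to the end (rotate left by 3).
On "lpardon" that produces "rdonlpa".

rdonlpa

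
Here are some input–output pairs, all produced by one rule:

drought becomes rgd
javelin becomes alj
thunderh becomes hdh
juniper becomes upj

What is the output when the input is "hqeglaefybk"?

Each output is the input with this applied: move the first character to the end, then keep one character in every 3, starting at position 1 (positions 1st, 4th, 7th, ...).
"hqeglaefybk" → "qeglaefybkh" → "qlfk".

qlfk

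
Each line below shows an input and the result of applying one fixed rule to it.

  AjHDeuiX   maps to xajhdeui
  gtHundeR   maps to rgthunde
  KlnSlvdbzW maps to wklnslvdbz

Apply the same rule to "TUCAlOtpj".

jtucalotp

The rule is to move the last character to the front, then convert every letter to lowercase.
Starting from "TUCAlOtpj": after the first operation, "jTUCAlOtp"; after the second, "jtucalotp".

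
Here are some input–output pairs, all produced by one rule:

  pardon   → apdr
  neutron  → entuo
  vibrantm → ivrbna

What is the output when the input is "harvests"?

Rule — swap each adjacent pair of characters (1↔2, 3↔4, ...), then delete the last 2 characters.
"harvests" → "ahvrsest" → "ahvrse".

ahvrse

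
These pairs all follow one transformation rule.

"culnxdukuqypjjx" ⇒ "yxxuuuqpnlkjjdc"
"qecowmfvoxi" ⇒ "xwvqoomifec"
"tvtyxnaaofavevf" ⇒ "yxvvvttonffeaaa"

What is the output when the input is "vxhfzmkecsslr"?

zxvssrmlkhfec

The pattern: sort the characters into reverse alphabetical order.
On "vxhfzmkecsslr" that produces "zxvssrmlkhfec".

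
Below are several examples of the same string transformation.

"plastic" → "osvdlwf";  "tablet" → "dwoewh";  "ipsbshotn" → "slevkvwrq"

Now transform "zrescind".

Looking at the pairs, the operation is to swap each adjacent pair of characters (1↔2, 3↔4, ...), then shift every letter 3 places forward in the alphabet (wrapping around).
Starting from "zrescind": after the first operation, "rzseicdn"; after the second, "ucvhlfgq".

ucvhlfgq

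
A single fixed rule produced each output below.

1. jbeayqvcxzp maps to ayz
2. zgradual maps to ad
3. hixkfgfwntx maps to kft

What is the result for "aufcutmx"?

What's happening: swap each adjacent pair of characters (1↔2, 3↔4, ...), then keep one character in every 3, starting at position 3 (positions 3rd, 6th, 9th, ...).
Working it through for "aufcutmx": intermediate "uacftuxm", final "cu".

cu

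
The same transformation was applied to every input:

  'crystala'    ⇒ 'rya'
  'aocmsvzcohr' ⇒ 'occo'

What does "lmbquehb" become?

In each case the input is transformed by: swap each adjacent pair of characters (1↔2, 3↔4, ...), then keep one character in every 3, starting at position 1 (positions 1st, 4th, 7th, ...).
"lmbquehb" → "mlqbeubh" → "mbb".
(Check on "crystala": → "rcsyatal" → "rya" ✓)

mbb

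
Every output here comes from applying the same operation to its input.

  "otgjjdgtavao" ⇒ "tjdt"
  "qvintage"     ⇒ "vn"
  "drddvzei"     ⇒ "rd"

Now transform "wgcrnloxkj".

grl

What's happening: delete the last 3 characters, then keep every other character starting from the second (positions 2nd, 4th, 6th, ...).
"wgcrnloxkj" → "wgcrnlo" → "grl".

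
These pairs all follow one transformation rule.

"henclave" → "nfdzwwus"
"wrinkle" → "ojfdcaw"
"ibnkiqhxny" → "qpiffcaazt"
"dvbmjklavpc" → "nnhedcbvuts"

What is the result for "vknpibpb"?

Looking at the pairs, the operation is to sort the characters into reverse alphabetical order, then shift every letter 8 places backward in the alphabet (wrapping around).
Applying both steps to "vknpibpb": "vppnkibb", then "nhhfcatt".

nhhfcatt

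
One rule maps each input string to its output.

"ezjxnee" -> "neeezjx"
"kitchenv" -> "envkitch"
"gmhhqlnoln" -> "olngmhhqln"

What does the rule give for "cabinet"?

In each case the input is transformed by: move the last 3 characters to the front (rotate right by 3).
Doing the same to "cabinet": "netcabi".

netcabi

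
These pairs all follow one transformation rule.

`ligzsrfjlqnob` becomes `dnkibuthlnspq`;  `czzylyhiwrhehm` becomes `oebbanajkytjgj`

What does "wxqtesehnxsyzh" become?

In each case the input is transformed by: shift every letter 2 places forward in the alphabet (wrapping around), then move the last character to the front.
Applying both steps to "wxqtesehnxsyzh": "yzsvgugjpzuabj", then "jyzsvgugjpzuab".
(Check on "czzylyhiwrhehm": → "ebbanajkytjgjo" → "oebbanajkytjgj" ✓)

jyzsvgugjpzuab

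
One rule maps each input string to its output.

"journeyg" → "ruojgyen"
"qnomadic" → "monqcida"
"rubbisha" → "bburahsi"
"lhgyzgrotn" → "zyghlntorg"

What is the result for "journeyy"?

ruojyyen

What's happening: reverse the string, then swap the front and back halves of the string.
For "journeyy", step one produces "yyenruoj"; step two turns that into "ruojyyen".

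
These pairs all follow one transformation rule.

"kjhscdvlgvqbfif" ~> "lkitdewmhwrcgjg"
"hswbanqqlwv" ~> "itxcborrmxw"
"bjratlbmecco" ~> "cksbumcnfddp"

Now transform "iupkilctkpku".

jvqljmdulqlv

Rule — shift every letter 1 place forward in the alphabet (wrapping around).
Doing the same to "iupkilctkpku": "jvqljmdulqlv".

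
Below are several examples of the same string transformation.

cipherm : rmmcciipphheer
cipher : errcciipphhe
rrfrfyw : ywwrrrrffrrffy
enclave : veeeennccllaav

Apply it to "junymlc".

Looking at the pairs, the operation is to double every character, then move the last 3 characters to the front (rotate right by 3).
Starting from "junymlc": after the first operation, "jjuunnyymmllcc"; after the second, "lccjjuunnyymml".

lccjjuunnyymml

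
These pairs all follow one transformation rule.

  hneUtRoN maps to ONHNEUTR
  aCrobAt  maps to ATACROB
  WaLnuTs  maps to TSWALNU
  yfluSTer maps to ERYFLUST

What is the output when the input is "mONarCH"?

What's happening: move the last 2 characters to the front (rotate right by 2), then convert every letter to uppercase.
On "mONarCH": the first step gives "CHmONar", and the second then gives "CHMONAR".
(Check on "WaLnuTs": → "TsWaLnu" → "TSWALNU" ✓)

CHMONAR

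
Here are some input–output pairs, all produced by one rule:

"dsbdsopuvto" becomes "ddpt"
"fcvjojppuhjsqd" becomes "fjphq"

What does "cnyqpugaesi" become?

In each case the input is transformed by: keep one character in every 3, starting at position 1 (positions 1st, 4th, 7th, ...).
"cnyqpugaesi" → "cqgs".

cqgs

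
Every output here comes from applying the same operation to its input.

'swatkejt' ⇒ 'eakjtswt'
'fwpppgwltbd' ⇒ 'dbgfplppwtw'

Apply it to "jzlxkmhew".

What's happening: sort the characters into alphabetical order, then swap each adjacent pair of characters (1↔2, 3↔4, ...).
On "jzlxkmhew": the first step gives "ehjklmwxz", and the second then gives "hekjmlxwz".

hekjmlxwz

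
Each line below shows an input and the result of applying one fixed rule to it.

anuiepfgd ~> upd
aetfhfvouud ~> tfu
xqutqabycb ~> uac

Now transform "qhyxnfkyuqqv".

The rule is to keep one character in every 3, starting at position 3 (positions 3rd, 6th, 9th, ...).
On "qhyxnfkyuqqv" that produces "yfuv".

yfuv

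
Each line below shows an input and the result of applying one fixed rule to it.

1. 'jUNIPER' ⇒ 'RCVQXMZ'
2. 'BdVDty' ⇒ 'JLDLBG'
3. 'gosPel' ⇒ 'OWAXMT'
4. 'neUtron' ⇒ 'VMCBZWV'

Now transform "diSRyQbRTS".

Rule — shift every letter 8 places forward in the alphabet (wrapping around), then convert every letter to uppercase.
On "diSRyQbRTS": the first step gives "lqAZgYjZBA", and the second then gives "LQAZGYJZBA".

LQAZGYJZBA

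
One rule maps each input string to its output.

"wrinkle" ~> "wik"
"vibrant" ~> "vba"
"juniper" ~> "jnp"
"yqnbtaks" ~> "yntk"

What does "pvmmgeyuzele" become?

Rule — swap each adjacent pair of characters (1↔2, 3↔4, ...), then keep every other character starting from the second (positions 2nd, 4th, 6th, ...).
"pvmmgeyuzele" → "pmgyzl".

pmgyzl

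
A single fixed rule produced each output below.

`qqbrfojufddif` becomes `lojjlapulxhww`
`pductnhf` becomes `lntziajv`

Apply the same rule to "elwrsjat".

zgpyxcrk

The transformation: shift every letter 6 places forward in the alphabet (wrapping around), then reverse the string.
On "elwrsjat": the first step gives "krcxypgz", and the second then gives "zgpyxcrk".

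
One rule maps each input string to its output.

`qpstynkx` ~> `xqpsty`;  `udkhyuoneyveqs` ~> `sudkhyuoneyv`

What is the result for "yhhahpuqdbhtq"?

Rule — move the last 3 characters to the front (rotate right by 3), then delete the first 2 characters.
"yhhahpuqdbhtq" → "htqyhhahpuqdb" → "qyhhahpuqdb".

qyhhahpuqdb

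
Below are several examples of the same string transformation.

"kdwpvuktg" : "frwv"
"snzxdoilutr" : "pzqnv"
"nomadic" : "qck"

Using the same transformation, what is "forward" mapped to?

Looking at the pairs, the operation is to shift every letter 2 places forward in the alphabet (wrapping around), then keep every other character starting from the second (positions 2nd, 4th, 6th, ...).
On "forward" that produces "qyt".

qyt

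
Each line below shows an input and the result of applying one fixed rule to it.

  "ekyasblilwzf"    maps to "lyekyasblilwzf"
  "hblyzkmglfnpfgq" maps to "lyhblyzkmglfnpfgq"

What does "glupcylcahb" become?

The rule is to prepend "ly".
On "glupcylcahb" that produces "lyglupcylcahb".

lyglupcylcahb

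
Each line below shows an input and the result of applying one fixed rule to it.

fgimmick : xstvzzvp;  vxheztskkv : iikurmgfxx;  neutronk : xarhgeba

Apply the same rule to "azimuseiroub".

onmvzhfrvebh

Each output is the input with this applied: move the last character to the front, then shift every letter 13 places forward in the alphabet (wrapping around) — i.e. ROT13.
Applying both steps to "azimuseiroub": "bazimuseirou", then "onmvzhfrvebh".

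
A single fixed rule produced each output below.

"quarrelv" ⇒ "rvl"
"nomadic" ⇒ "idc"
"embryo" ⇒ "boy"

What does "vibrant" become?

nat

The pattern: swap each adjacent pair of characters (1↔2, 3↔4, ...), then keep only the last 3 characters.
On "vibrant" that produces "nat".
(Check on "embryo": → "merboy" → "boy" ✓)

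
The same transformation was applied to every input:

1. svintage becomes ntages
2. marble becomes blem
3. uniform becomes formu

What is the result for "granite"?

The transformation: move the first 3 characters to the end (rotate left by 3), then delete the last 2 characters.
Applying both steps to "granite": "nitegra", then "niteg".
(Check on "svintage": → "ntagesvi" → "ntages" ✓)

niteg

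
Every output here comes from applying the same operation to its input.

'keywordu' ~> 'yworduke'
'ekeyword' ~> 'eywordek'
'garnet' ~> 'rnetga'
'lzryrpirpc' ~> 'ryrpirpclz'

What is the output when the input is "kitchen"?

The rule is to move the first 2 characters to the end (rotate left by 2).
So "kitchen" becomes "tchenki".

tchenki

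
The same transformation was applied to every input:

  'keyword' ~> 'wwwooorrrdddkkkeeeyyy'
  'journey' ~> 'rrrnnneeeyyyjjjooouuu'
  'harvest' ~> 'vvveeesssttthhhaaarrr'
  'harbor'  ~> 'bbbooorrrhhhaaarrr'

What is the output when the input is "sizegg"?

eeeggggggsssiiizzz

The rule is to move the first 3 characters to the end (rotate left by 3), then repeat every character 3 times.
Working it through for "sizegg": intermediate "eggsiz", final "eeeggggggsssiiizzz".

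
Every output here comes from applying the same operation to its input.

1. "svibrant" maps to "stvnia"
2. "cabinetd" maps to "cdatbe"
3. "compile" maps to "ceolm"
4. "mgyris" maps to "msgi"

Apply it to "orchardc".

Looking at the pairs, the operation is to take characters alternately from the front and the back (1st, last, 2nd, 2nd-last, ...), then delete the last 2 characters.
Doing the same to "orchardc": "ocrdcr".
(Check on "mgyris": → "msgiyr" → "msgi" ✓)

ocrdcr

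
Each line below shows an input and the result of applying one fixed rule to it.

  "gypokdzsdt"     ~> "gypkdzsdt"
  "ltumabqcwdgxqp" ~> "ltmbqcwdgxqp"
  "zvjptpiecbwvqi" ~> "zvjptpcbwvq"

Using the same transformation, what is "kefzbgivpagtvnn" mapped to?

Looking at the pairs, the operation is to remove every vowel.
On "kefzbgivpagtvnn" that produces "kfzbgvpgtvnn".

kfzbgvpgtvnn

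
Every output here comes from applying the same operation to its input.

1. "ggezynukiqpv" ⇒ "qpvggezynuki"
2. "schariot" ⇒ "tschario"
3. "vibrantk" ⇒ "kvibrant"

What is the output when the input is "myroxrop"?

pmyroxro

The transformation: move the first 3 characters to the end (rotate left by 3), then swap the front and back halves of the string.
For "myroxrop", step one produces "oxropmyr"; step two turns that into "pmyroxro".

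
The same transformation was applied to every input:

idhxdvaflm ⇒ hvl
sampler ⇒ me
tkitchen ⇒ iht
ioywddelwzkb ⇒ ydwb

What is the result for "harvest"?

rs

In each case the input is transformed by: move the first character to the end, then keep one character in every 3, starting at position 2 (positions 2nd, 5th, 8th, ...).
"harvest" → "arvesth" → "rs".
(Check on "tkitchen": → "kitchent" → "iht" ✓)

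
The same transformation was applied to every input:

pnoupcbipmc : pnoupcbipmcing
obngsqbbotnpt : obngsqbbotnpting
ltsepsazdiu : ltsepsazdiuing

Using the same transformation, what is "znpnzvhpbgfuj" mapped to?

Rule — append "ing".
Applying that to "znpnzvhpbgfuj" gives "znpnzvhpbgfujing".

znpnzvhpbgfujing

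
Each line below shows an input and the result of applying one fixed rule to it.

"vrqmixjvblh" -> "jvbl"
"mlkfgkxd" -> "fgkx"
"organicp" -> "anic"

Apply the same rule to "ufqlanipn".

anip

Rule — move the last character to the front, then keep only the last 4 characters.
For "ufqlanipn", step one produces "nufqlanip"; step two turns that into "anip".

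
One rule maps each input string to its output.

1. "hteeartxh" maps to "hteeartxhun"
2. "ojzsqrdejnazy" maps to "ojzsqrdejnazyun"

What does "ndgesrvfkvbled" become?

Looking at the pairs, the operation is to append "un".
On "ndgesrvfkvbled" that produces "ndgesrvfkvbledun".

ndgesrvfkvbledun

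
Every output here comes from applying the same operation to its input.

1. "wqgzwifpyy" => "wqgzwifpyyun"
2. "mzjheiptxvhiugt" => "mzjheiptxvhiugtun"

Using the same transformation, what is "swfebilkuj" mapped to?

swfebilkujun

Rule — append "un".
On "swfebilkuj" that produces "swfebilkujun".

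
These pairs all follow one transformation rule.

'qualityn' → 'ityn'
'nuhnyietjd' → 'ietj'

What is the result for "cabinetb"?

netb

The transformation: swap the front and back halves of the string, then keep only the first 4 characters.
On "cabinetb": the first step gives "netbcabi", and the second then gives "netb".
(Check on "qualityn": → "itynqual" → "ityn" ✓)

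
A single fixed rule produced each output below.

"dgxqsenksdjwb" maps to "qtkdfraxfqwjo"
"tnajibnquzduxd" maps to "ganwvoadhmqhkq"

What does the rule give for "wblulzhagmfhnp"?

joyhymuntzsuac

The pattern: shift every letter 13 places forward in the alphabet (wrapping around) — i.e. ROT13.
"wblulzhagmfhnp" → "joyhymuntzsuac".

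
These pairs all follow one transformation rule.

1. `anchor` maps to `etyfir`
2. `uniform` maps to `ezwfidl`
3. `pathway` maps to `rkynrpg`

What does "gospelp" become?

Rule — shift every letter 9 places backward in the alphabet (wrapping around), then move the first character to the end.
Applying both steps to "gospelp": "xfjgvcg", then "fjgvcgx".
(Check on "pathway": → "grkynrp" → "rkynrpg" ✓)

fjgvcgx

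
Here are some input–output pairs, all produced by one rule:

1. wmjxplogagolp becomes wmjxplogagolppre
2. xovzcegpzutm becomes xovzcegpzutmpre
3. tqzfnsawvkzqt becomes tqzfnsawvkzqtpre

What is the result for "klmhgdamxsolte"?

klmhgdamxsoltepre

Each output is the input with this applied: append "pre".
So "klmhgdamxsolte" becomes "klmhgdamxsoltepre".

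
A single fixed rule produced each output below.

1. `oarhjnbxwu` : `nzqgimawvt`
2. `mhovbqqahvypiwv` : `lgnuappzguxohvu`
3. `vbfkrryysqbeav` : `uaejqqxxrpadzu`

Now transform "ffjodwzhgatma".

What's happening: shift every letter 1 place backward in the alphabet (wrapping around).
"ffjodwzhgatma" → "eeincvygfzslz".

eeincvygfzslz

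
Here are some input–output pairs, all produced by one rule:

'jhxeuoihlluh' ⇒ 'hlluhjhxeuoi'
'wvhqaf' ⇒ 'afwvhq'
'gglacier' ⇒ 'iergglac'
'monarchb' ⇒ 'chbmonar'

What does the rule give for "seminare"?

aresemin

What's happening: move the first character to the end, then swap the front and back halves of the string.
Applying both steps to "seminare": "eminares", then "aresemin".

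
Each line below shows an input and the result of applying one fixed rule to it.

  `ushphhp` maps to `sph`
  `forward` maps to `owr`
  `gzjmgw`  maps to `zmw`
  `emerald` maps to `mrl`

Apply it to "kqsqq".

qq

Rule — keep every other character starting from the second (positions 2nd, 4th, 6th, ...).
For "kqsqq" the result is "qq".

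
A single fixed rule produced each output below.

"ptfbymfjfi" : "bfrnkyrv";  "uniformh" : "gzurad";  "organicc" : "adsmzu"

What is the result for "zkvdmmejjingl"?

Each output is the input with this applied: shift every letter 12 places forward in the alphabet (wrapping around), then delete the last 2 characters.
For "zkvdmmejjingl", step one produces "lwhpyyqvvuzsx"; step two turns that into "lwhpyyqvvuz".
(Check on "ptfbymfjfi": → "bfrnkyrvru" → "bfrnkyrv" ✓)

lwhpyyqvvuz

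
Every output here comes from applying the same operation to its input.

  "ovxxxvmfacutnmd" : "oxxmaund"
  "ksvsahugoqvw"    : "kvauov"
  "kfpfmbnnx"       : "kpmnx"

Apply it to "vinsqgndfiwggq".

vnqnfwg

The pattern: keep every other character starting from the first (positions 1st, 3rd, 5th, ...).
Applying that to "vinsqgndfiwggq" gives "vnqnfwg".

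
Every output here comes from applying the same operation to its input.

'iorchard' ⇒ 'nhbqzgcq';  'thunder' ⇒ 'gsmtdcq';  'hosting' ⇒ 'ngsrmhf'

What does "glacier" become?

kfbzdhq

The pattern: swap each adjacent pair of characters (1↔2, 3↔4, ...), then shift every letter 1 place backward in the alphabet (wrapping around).
For "glacier", step one produces "lgcaeir"; step two turns that into "kfbzdhq".
(Check on "thunder": → "htnuedr" → "gsmtdcq" ✓)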